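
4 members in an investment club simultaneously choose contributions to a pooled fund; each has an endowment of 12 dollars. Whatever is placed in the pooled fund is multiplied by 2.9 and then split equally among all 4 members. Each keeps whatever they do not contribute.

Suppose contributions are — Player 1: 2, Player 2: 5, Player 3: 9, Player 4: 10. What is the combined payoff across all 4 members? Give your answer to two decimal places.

Total contributed: 2 + 5 + 9 + 10 = 26; total kept: 4 × 12 − 26 = 22.
The pooled fund pays out 2.9 × 26 = 75.40 in aggregate.
Group total = 22 + 75.40 = 97.40.

97.40 dollars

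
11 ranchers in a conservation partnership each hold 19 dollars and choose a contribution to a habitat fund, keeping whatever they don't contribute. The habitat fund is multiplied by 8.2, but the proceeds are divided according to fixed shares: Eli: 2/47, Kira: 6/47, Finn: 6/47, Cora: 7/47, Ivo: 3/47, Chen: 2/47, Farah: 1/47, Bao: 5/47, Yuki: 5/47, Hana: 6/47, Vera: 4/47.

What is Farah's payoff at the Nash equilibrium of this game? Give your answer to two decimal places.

For player j, contributing a unit is worthwhile iff 8.2 × (j's share) ≥ 1, i.e. iff j's share is at least 0.1220.
The shares above 0.1220 belong to Kira, Finn, Cora and Hana, contributing 19 each; the remaining 7 contribute 0. Total contributed: 76.
Farah keeps 19 and receives 8.2 × 76 × 1/47 = 13.26 from the habitat fund, for a payoff of 32.26.

32.26 dollars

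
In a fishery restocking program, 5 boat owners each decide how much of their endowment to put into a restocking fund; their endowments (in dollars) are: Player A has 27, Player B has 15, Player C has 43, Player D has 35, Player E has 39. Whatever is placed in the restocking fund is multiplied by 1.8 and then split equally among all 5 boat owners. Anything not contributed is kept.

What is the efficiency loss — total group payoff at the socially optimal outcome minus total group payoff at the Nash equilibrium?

The private return per contributed unit is 1.8/5 = 0.3600 < 1 for every player regardless of endowment, so the Nash equilibrium is zero contribution and the group total is Σ E_j = 27 + 15 + 43 + 35 + 39 = 159.
Each contributed unit returns 1.800 to the group, so the social optimum is full contribution by everyone: group total = 1.800 × 159 = 286.20.
Efficiency loss = (1.800 − 1) × 159 = 127.20.

127.20 dollars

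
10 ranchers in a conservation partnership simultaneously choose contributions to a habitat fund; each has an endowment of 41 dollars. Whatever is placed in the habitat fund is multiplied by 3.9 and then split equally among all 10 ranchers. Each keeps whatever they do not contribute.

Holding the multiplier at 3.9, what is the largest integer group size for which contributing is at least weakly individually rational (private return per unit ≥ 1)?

Private return per unit is 3.9/(group size), which is ≥ 1 whenever the group size is ≤ 3.9.
The largest such integer is 3.

3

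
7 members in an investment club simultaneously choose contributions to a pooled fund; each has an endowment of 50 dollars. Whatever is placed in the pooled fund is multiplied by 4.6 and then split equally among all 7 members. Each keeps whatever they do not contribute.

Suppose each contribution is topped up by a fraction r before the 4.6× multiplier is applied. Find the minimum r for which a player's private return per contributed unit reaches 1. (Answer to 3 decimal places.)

0.522

With matching at rate r, one contributed unit becomes (1 + r) in the pooled fund and returns 4.6 × (1 + r) / 7 to the contributor.
Setting this equal to 1: 1 + r = 7/4.6 = 1.5217.
So the minimum matching rate is r = 1.5217 − 1 = 0.522.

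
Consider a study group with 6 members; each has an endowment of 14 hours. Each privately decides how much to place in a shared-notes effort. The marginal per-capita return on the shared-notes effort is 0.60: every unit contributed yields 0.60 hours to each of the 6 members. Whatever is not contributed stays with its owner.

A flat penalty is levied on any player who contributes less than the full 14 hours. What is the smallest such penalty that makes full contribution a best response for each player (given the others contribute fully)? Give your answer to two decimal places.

Given the others contribute fully, the best deviation is to contribute 0 (any partial contribution still incurs the fine and gives up units whose private return 0.60 is below 1).
Deviating from 14 to 0 saves 14 hours but forfeits the deviator's share of the drop in the shared-notes effort: 0.60 × 14 = 8.40.
So the deviation gain is 14 − 8.40 = 5.60, and the fine must be at least 5.60 hours to wipe it out.

5.60 hours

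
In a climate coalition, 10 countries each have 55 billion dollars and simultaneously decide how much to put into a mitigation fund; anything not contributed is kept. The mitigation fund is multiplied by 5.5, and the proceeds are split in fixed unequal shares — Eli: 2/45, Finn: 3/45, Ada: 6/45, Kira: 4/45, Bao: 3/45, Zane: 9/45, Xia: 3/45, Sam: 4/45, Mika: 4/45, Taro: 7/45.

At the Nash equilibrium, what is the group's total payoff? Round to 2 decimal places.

For player j, contributing a unit is worthwhile iff 5.5 × (j's share) ≥ 1, i.e. iff j's share is at least 0.1818.
The only share above 0.1818 is Zane's 9/45, contributing 55; the remaining 9 contribute 0. Total contributed: 55.
The mitigation fund pays out 5.5 × 55 = 302.50 in total (split across the unequal shares, but the aggregate is all that matters for the group sum).
The 9 free-riders keep 55 each, adding 495. Group total = 495 + 302.50 = 797.50.

797.50 billion dollars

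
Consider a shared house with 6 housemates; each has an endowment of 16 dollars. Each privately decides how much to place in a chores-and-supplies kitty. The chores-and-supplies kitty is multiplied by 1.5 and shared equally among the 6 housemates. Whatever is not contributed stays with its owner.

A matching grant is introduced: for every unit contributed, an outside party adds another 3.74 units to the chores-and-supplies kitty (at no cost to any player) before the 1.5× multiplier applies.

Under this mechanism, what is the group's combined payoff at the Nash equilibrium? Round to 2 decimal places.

The effective private return per unit is now 1.5 × 4.74 / 6 = 1.1850 > 1, so every player's dominant strategy flips to full contribution.
At the Nash equilibrium everyone contributes 16. Group total payoff = 1.5 × 4.74 × 96 = 682.56.

682.56 dollars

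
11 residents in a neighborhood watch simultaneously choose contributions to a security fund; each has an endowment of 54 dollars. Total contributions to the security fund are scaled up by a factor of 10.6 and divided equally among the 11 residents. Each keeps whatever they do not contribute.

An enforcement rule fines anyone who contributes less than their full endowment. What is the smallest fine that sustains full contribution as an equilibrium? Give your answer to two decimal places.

1.96 dollars

Given the others contribute fully, the best deviation is to contribute 0 (any partial contribution still incurs the fine and gives up units whose private return 0.9636 is below 1).
Deviating from 54 to 0 saves 54 dollars but forfeits the deviator's share of the drop in the security fund: 10.6/11 × 54 = 52.04.
So the deviation gain is 54 − 52.04 = 1.96, and the fine must be at least 1.96 dollars to wipe it out.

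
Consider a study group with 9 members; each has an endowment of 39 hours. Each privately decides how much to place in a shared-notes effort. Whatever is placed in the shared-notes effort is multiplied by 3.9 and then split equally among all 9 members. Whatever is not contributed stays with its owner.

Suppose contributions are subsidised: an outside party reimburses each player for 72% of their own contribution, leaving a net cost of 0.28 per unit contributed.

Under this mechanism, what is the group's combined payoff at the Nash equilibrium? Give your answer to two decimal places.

1621.62 hours

With the mechanism, a contributed unit returns (3.9/9) / 0.28 = 1.5476 per unit of net cost to the contributor — now above 1 — so contributing fully is weakly dominant for every player.
At the Nash equilibrium everyone contributes 39. Group total payoff = 9 × (39 × 0.72 + 3.9 × 39) = 1621.62.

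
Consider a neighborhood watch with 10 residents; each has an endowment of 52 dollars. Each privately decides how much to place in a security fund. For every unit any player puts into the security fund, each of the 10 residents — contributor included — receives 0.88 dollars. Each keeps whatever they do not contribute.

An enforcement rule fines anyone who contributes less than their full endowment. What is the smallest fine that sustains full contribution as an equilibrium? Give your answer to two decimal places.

Given the others contribute fully, the best deviation is to contribute 0 (any partial contribution still incurs the fine and gives up units whose private return 0.88 is below 1).
Deviating from 52 to 0 saves 52 dollars but forfeits the deviator's share of the drop in the security fund: 0.88 × 52 = 45.76.
So the deviation gain is 52 − 45.76 = 6.24, and the fine must be at least 6.24 dollars to wipe it out.

6.24 dollars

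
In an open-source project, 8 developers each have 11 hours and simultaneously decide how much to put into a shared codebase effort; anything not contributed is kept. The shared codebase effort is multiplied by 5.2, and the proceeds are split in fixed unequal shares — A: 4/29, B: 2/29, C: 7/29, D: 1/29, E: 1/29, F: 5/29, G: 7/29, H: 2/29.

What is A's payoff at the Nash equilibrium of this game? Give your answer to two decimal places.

A player with share s gets back 5.2·s per unit contributed, so full contribution is dominant for anyone with s > 1/5.2 = 0.1923 and zero contribution is dominant for anyone below.
C and G clear that bar, contributing 11 each; the remaining 6 contribute 0. Total contributed: 22.
A keeps 11 and receives 5.2 × 22 × 4/29 = 15.78 from the shared codebase effort, for a payoff of 26.78.

26.78 hours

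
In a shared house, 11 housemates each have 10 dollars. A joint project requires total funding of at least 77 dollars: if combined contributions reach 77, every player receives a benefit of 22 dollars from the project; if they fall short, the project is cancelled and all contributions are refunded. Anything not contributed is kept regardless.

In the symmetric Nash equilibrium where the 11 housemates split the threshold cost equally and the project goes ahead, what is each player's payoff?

Equal share of the threshold: 77/11 = 7.
At this profile no one gains by cutting their contribution: any cut drops the total below 77, the project is cancelled, contributions are refunded, and the deviator ends with 10, which is less than 10 − 7 + 22 = 25. Contributing more than 7 just wastes the excess. So contributing exactly 7 is a best response.
Each player's payoff: 10 − 7 + 22 = 25.

25 dollars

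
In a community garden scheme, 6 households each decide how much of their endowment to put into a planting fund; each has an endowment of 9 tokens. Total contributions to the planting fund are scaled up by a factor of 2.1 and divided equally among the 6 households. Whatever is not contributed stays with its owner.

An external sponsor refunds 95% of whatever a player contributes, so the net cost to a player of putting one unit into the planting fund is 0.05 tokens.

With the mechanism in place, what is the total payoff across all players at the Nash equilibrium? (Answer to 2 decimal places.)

164.70 tokens

Under the mechanism each unit contributed yields (2.1/6) / 0.05 = 7.0000 back to its contributor per unit of net cost, which exceeds 1, making full contribution the dominant choice for everyone.
So the Nash equilibrium is full contribution by all 6; the group earns 6 × (9 × 0.95 + 2.1 × 9) = 164.70.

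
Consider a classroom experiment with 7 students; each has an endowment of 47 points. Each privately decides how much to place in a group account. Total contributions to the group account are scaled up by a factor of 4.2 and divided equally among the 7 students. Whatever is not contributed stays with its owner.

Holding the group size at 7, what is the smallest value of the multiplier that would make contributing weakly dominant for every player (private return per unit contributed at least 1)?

7

A contributed unit returns (multiplier)/7 to its contributor.
This reaches 1 exactly when the multiplier is 7.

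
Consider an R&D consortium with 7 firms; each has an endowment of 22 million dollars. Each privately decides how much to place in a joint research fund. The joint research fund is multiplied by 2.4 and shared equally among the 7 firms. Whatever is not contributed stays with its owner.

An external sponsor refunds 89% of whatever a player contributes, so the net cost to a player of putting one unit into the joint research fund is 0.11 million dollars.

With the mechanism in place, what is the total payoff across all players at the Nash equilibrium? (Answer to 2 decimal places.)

With the mechanism, a contributed unit returns (2.4/7) / 0.11 = 3.1169 per unit of net cost to the contributor — now above 1 — so contributing fully is weakly dominant for every player.
So the Nash equilibrium is full contribution by all 7; the group earns 7 × (22 × 0.89 + 2.4 × 22) = 506.66.

506.66 million dollars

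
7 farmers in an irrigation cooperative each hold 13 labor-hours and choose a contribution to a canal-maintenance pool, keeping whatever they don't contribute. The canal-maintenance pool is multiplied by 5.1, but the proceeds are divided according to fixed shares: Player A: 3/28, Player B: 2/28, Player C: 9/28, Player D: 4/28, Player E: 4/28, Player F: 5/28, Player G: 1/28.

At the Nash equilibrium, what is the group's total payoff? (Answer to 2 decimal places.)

144.30 labor-hours

For player j, contributing a unit is worthwhile iff 5.1 × (j's share) ≥ 1, i.e. iff j's share is at least 0.1961.
Player C alone (share 9/28) is above the threshold, contributing 13; the remaining 6 contribute 0. Total contributed: 13.
The canal-maintenance pool pays out 5.1 × 13 = 66.30 in total (split across the unequal shares, but the aggregate is all that matters for the group sum).
The 6 free-riders keep 13 each, adding 78. Group total = 78 + 66.30 = 144.30.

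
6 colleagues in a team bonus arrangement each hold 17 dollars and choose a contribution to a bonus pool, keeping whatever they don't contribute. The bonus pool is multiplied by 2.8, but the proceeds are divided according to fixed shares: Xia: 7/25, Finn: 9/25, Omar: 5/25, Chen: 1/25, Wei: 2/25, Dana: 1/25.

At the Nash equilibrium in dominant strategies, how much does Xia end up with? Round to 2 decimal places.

For player j, contributing a unit is worthwhile iff 2.8 × (j's share) ≥ 1, i.e. iff j's share is at least 0.3571.
Only Finn (9/25) clears that bar, contributing 17; the remaining 5 contribute 0. Total contributed: 17.
Xia keeps 17 and receives 2.8 × 17 × 7/25 = 13.33 from the bonus pool, for a payoff of 30.33.

30.33 dollars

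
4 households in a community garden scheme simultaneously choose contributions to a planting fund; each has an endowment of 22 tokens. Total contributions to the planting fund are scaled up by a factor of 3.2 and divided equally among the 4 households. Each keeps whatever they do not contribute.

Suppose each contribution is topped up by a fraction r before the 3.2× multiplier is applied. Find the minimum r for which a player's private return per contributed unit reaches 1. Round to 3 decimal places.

With matching at rate r, one contributed unit becomes (1 + r) in the planting fund and returns 3.2 × (1 + r) / 4 to the contributor.
Setting this equal to 1: 1 + r = 4/3.2 = 1.2500.
So the minimum matching rate is r = 1.2500 − 1 = 0.250.

0.250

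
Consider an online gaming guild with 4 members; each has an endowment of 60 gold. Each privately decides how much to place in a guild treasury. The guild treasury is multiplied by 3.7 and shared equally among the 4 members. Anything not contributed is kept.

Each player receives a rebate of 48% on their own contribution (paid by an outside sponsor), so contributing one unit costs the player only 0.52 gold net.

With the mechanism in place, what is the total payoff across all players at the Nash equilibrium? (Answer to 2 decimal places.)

The effective private return per unit is now (3.7/4) / 0.52 = 1.7788 > 1, so every player's dominant strategy flips to full contribution.
At the Nash equilibrium everyone contributes 60. Group total payoff = 4 × (60 × 0.48 + 3.7 × 60) = 1003.20.

1003.20 gold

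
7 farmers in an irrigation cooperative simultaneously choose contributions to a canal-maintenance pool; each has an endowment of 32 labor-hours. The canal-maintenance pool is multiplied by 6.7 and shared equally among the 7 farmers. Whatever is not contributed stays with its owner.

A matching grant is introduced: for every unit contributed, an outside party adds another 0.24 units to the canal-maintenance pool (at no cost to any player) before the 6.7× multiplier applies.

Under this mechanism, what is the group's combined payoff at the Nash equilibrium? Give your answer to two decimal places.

With the mechanism, a contributed unit returns 6.7 × 1.24 / 7 = 1.1869 per unit of net cost to the contributor — now above 1 — so contributing fully is weakly dominant for every player.
At the Nash equilibrium everyone contributes 32. Group total payoff = 6.7 × 1.24 × 224 = 1860.99.

1860.99 labor-hours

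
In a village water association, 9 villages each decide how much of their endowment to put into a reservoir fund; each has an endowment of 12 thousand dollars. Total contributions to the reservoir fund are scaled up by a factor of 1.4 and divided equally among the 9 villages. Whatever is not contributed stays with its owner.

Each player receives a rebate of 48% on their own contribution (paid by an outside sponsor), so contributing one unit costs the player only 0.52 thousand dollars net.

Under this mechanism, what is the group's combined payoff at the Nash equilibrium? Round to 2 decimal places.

108.00 thousand dollars

Even with the mechanism, each unit contributed returns only (1.4/9) / 0.52 = 0.2991 per unit of net cost, so contributing nothing is still dominant.
At the Nash equilibrium no one contributes; group total payoff = 9 × 12 = 108.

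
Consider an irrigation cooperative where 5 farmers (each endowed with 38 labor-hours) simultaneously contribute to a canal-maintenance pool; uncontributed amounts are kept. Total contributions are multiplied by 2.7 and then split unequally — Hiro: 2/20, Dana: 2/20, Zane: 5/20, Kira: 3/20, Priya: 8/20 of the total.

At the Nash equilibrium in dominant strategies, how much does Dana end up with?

Player j's private return per contributed unit is 2.7 × (j's share). Contributing is weakly dominant for j when that share is at least 1/2.7 = 0.3704, and contributing 0 is dominant otherwise.
Only Priya (8/20) clears that bar, contributing 38; the remaining 4 contribute 0. Total contributed: 38.
Dana keeps 38 and receives 2.7 × 38 × 2/20 = 10.26 from the canal-maintenance pool, for a payoff of 48.26.

48.26 labor-hours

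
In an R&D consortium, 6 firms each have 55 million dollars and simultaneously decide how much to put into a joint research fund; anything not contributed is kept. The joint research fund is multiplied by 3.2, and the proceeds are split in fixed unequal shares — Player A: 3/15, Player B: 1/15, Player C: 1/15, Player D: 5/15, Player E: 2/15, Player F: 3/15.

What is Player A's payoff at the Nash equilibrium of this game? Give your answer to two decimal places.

For player j, contributing a unit is worthwhile iff 3.2 × (j's share) ≥ 1, i.e. iff j's share is at least 0.3125.
Only Player D (5/15) clears that bar, contributing 55; the remaining 5 contribute 0. Total contributed: 55.
Player A keeps 55 and receives 3.2 × 55 × 3/15 = 35.20 from the joint research fund, for a payoff of 90.20.

90.20 million dollars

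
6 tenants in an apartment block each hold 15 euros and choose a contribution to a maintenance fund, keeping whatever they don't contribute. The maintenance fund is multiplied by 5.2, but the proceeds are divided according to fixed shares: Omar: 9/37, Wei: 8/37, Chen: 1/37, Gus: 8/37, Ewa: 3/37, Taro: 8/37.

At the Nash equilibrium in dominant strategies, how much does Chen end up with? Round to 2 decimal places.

For player j, contributing a unit is worthwhile iff 5.2 × (j's share) ≥ 1, i.e. iff j's share is at least 0.1923.
The shares above 0.1923 belong to Omar, Wei, Gus and Taro, contributing 15 each; the remaining 2 contribute 0. Total contributed: 60.
Chen keeps 15 and receives 5.2 × 60 × 1/37 = 8.43 from the maintenance fund, for a payoff of 23.43.

23.43 euros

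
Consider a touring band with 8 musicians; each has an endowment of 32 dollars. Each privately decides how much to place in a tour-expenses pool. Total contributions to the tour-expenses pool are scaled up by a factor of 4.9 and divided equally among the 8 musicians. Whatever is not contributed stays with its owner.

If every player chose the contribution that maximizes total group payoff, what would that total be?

Each contributed unit returns 4.900 to the group as a whole (0.6125 to each of 8 players), which exceeds 1, so the social optimum is full contribution: group total = 4.900 × 256 = 1254.40.

1254.40 dollars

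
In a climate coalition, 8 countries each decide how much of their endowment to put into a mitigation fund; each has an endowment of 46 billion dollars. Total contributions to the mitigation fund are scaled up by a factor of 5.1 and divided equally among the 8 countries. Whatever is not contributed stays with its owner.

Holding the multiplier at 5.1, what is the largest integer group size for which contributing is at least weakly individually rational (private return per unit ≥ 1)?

5

Private return per unit is 5.1/(group size), which is ≥ 1 whenever the group size is ≤ 5.1.
The largest such integer is 5.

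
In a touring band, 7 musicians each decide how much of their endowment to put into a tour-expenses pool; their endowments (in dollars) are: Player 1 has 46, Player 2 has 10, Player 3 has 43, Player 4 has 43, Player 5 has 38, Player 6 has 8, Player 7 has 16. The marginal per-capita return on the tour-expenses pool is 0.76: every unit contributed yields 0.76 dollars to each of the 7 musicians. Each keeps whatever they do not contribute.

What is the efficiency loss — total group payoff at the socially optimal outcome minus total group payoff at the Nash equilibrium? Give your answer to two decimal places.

881.28 dollars

The private return per contributed unit is 0.76 < 1 for everyone, so the Nash equilibrium is zero contribution and the group total is Σ E_j = 46 + 10 + 43 + 43 + 38 + 8 + 16 = 204.
Each contributed unit returns 5.320 to the group, so the social optimum is full contribution by everyone: group total = 5.320 × 204 = 1085.28.
Efficiency loss = (5.320 − 1) × 204 = 881.28.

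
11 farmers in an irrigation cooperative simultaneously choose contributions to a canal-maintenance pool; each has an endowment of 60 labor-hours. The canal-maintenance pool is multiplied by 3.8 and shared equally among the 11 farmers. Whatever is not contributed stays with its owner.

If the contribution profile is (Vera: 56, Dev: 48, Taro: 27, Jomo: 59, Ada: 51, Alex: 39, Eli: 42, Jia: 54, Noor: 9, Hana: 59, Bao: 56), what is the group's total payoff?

2060.00 labor-hours

Total contributed: 56 + 48 + 27 + 59 + 51 + 39 + 42 + 54 + 9 + 59 + 56 = 500; total kept: 11 × 60 − 500 = 160.
The canal-maintenance pool pays out 3.8 × 500 = 1900.00 in aggregate.
Group total = 160 + 1900.00 = 2060.00.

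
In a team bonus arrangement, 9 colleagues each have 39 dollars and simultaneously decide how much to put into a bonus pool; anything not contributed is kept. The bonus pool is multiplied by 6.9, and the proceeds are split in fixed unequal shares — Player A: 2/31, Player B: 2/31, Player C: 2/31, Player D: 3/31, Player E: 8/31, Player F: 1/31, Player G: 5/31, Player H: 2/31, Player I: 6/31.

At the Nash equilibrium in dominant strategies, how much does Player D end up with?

117.13 dollars

Player j's private return per contributed unit is 6.9 × (j's share). Contributing is weakly dominant for j when that share is at least 1/6.9 = 0.1449, and contributing 0 is dominant otherwise.
Player E, Player G and Player I are above the threshold, contributing 39 each; the remaining 6 contribute 0. Total contributed: 117.
Player D keeps 39 and receives 6.9 × 117 × 3/31 = 78.13 from the bonus pool, for a payoff of 117.13.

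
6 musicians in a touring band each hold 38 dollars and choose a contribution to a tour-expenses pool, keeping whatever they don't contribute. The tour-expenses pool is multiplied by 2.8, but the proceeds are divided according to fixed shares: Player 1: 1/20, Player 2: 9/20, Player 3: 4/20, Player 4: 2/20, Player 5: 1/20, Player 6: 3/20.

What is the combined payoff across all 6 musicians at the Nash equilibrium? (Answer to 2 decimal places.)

A player with share s gets back 2.8·s per unit contributed, so full contribution is dominant for anyone with s > 1/2.8 = 0.3571 and zero contribution is dominant for anyone below.
Player 2 alone (share 9/20) is above the threshold, contributing 38; the remaining 5 contribute 0. Total contributed: 38.
The tour-expenses pool pays out 2.8 × 38 = 106.40 in total (split across the unequal shares, but the aggregate is all that matters for the group sum).
The 5 free-riders keep 38 each, adding 190. Group total = 190 + 106.40 = 296.40.

296.40 dollars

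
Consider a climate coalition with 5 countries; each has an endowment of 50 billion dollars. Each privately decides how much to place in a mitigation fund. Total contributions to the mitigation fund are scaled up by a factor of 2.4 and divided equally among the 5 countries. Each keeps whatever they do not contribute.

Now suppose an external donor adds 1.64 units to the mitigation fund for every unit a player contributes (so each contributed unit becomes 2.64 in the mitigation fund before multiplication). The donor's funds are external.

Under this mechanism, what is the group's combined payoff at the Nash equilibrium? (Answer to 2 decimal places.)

The effective private return per unit is now 2.4 × 2.64 / 5 = 1.2672 > 1, so every player's dominant strategy flips to full contribution.
So the Nash equilibrium is full contribution by all 5; the group earns 2.4 × 2.64 × 250 = 1584.00.

1584.00 billion dollars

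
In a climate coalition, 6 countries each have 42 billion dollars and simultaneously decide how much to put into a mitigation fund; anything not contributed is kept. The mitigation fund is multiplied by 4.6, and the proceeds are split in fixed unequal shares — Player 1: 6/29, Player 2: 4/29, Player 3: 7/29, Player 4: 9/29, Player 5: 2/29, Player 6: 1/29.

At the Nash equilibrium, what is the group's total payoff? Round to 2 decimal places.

A player with share s gets back 4.6·s per unit contributed, so full contribution is dominant for anyone with s > 1/4.6 = 0.2174 and zero contribution is dominant for anyone below.
The shares above 0.2174 belong to Player 3 and Player 4, contributing 42 each; the remaining 4 contribute 0. Total contributed: 84.
The mitigation fund pays out 4.6 × 84 = 386.40 in total (split across the unequal shares, but the aggregate is all that matters for the group sum).
The 4 free-riders keep 42 each, adding 168. Group total = 168 + 386.40 = 554.40.

554.40 billion dollars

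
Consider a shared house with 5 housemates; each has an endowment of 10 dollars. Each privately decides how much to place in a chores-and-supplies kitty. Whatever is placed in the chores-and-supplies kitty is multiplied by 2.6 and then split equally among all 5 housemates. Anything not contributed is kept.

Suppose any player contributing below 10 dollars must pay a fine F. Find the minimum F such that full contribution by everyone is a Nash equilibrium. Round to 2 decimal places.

4.80 dollars

Given the others contribute fully, the best deviation is to contribute 0 (any partial contribution still incurs the fine and gives up units whose private return 0.5200 is below 1).
Deviating from 10 to 0 saves 10 dollars but forfeits the deviator's share of the drop in the chores-and-supplies kitty: 2.6/5 × 10 = 5.20.
So the deviation gain is 10 − 5.20 = 4.80, and the fine must be at least 4.80 dollars to wipe it out.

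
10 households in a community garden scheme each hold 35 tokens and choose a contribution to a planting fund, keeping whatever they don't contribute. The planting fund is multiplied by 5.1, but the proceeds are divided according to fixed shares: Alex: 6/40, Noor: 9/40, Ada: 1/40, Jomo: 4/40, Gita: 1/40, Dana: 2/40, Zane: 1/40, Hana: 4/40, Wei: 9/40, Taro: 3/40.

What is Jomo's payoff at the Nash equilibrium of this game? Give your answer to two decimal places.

70.70 tokens

For player j, contributing a unit is worthwhile iff 5.1 × (j's share) ≥ 1, i.e. iff j's share is at least 0.1961.
The shares above 0.1961 belong to Noor and Wei, contributing 35 each; the remaining 8 contribute 0. Total contributed: 70.
Jomo keeps 35 and receives 5.1 × 70 × 4/40 = 35.70 from the planting fund, for a payoff of 70.70.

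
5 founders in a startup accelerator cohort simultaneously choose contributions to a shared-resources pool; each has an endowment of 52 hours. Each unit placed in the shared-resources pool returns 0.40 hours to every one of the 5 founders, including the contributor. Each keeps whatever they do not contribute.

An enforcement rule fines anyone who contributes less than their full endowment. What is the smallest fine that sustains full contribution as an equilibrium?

31.20 hours

Given the others contribute fully, the best deviation is to contribute 0 (any partial contribution still incurs the fine and gives up units whose private return 0.40 is below 1).
Deviating from 52 to 0 saves 52 hours but forfeits the deviator's share of the drop in the shared-resources pool: 0.40 × 52 = 20.80.
So the deviation gain is 52 − 20.80 = 31.20, and the fine must be at least 31.20 hours to wipe it out.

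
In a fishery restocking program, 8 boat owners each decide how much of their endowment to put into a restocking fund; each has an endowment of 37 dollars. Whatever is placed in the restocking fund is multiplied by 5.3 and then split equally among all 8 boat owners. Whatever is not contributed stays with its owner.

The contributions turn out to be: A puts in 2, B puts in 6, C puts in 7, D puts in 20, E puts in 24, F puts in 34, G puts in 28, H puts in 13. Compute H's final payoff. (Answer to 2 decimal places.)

Total contributed: 2 + 6 + 7 + 20 + 24 + 34 + 28 + 13 = 134.
Each receives 5.3 × 134 / 8 = 88.78 from the restocking fund.
H keeps 37 − 13 = 24, so H's payoff is 24 + 88.78 = 112.78.

112.78 dollars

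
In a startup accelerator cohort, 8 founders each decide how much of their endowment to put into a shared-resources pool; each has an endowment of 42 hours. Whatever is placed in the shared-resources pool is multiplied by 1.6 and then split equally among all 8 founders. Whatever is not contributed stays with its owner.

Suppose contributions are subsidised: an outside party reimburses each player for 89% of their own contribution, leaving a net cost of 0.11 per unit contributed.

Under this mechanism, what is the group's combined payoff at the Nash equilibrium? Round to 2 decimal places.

836.64 hours

Under the mechanism each unit contributed yields (1.6/8) / 0.11 = 1.8182 back to its contributor per unit of net cost, which exceeds 1, making full contribution the dominant choice for everyone.
So the Nash equilibrium is full contribution by all 8; the group earns 8 × (42 × 0.89 + 1.6 × 42) = 836.64.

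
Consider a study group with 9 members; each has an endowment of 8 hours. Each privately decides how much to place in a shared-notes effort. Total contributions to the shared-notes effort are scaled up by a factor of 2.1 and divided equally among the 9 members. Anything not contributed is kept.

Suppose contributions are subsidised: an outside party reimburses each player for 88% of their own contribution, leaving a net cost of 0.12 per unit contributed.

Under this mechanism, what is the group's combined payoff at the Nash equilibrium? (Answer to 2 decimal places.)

The effective private return per unit is now (2.1/9) / 0.12 = 1.9444 > 1, so every player's dominant strategy flips to full contribution.
So the Nash equilibrium is full contribution by all 9; the group earns 9 × (8 × 0.88 + 2.1 × 8) = 214.56.

214.56 hours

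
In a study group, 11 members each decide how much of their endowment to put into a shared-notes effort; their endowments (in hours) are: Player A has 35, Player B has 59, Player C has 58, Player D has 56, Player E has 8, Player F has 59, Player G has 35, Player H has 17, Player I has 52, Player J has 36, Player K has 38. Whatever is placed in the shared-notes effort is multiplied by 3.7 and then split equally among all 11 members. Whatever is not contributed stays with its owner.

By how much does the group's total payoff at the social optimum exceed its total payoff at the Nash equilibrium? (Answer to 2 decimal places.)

The private return per contributed unit is 3.7/11 = 0.3364 < 1 for every player regardless of endowment, so the Nash equilibrium is zero contribution and the group total is Σ E_j = 35 + 59 + 58 + 56 + 8 + 59 + 35 + 17 + 52 + 36 + 38 = 453.
Each contributed unit returns 3.700 to the group, so the social optimum is full contribution by everyone: group total = 3.700 × 453 = 1676.10.
Efficiency loss = (3.700 − 1) × 453 = 1223.10.

1223.10 hours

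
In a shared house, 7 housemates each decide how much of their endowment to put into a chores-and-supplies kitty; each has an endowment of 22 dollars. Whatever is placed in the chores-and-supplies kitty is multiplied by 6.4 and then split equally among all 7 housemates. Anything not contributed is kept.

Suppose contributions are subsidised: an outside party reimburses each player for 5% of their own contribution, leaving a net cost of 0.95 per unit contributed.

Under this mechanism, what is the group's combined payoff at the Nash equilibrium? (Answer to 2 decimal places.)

154.00 dollars

Even with the mechanism, each unit contributed returns only (6.4/7) / 0.95 = 0.9624 per unit of net cost, so contributing nothing is still dominant.
At the Nash equilibrium no one contributes; group total payoff = 7 × 22 = 154.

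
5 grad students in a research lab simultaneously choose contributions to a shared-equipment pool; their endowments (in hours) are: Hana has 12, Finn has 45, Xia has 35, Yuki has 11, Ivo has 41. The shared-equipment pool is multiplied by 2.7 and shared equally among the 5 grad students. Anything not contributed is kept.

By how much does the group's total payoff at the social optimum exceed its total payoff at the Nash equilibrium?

The private return per contributed unit is 2.7/5 = 0.5400 < 1 for every player regardless of endowment, so the Nash equilibrium is zero contribution and the group total is Σ E_j = 12 + 45 + 35 + 11 + 41 = 144.
Each contributed unit returns 2.700 to the group, so the social optimum is full contribution by everyone: group total = 2.700 × 144 = 388.80.
Efficiency loss = (2.700 − 1) × 144 = 244.80.

244.80 hours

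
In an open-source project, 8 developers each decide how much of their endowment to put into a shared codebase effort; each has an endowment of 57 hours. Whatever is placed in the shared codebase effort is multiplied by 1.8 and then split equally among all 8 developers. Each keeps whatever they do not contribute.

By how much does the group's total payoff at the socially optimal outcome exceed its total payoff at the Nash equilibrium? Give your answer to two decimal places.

Each contributed unit returns 1.8/8 = 0.2250 to its contributor — below 1 — so contributing 0 is dominant for every player. At the Nash equilibrium everyone keeps their 57, and the group total is 8 × 57 = 456.
Each contributed unit returns 1.800 to the group as a whole (0.2250 to each of 8 players), which exceeds 1, so the social optimum is full contribution: group total = 1.800 × 456 = 820.80.
Efficiency loss = 820.80 − 456 = 364.80.

364.80 hours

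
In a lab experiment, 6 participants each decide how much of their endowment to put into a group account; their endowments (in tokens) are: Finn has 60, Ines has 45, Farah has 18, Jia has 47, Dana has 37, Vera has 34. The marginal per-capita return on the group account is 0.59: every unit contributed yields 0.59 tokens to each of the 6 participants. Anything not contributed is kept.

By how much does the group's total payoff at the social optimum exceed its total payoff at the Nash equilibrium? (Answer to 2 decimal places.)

The private return per contributed unit is 0.59 < 1 for everyone, so the Nash equilibrium is zero contribution and the group total is Σ E_j = 60 + 45 + 18 + 47 + 37 + 34 = 241.
Each contributed unit returns 3.540 to the group, so the social optimum is full contribution by everyone: group total = 3.540 × 241 = 853.14.
Efficiency loss = (3.540 − 1) × 241 = 612.14.

612.14 tokens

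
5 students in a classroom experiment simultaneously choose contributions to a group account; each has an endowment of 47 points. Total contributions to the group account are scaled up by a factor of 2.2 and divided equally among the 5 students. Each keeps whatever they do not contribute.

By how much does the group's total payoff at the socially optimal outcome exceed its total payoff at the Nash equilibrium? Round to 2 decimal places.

282.00 points

Each contributed unit returns 2.2/5 = 0.4400 to its contributor — below 1 — so contributing 0 is dominant for every player. At the Nash equilibrium everyone keeps their 47, and the group total is 5 × 47 = 235.
Each contributed unit returns 2.200 to the group as a whole (0.4400 to each of 5 players), which exceeds 1, so the social optimum is full contribution: group total = 2.200 × 235 = 517.00.
Efficiency loss = 517.00 − 235 = 282.00.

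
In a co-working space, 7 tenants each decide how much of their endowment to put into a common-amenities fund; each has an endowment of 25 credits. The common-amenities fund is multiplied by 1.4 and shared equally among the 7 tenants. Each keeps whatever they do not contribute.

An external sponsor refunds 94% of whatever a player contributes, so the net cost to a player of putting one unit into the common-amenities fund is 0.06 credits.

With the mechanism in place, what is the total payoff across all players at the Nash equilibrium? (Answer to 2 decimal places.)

409.50 credits

Under the mechanism each unit contributed yields (1.4/7) / 0.06 = 3.3333 back to its contributor per unit of net cost, which exceeds 1, making full contribution the dominant choice for everyone.
At the Nash equilibrium everyone contributes 25. Group total payoff = 7 × (25 × 0.94 + 1.4 × 25) = 409.50.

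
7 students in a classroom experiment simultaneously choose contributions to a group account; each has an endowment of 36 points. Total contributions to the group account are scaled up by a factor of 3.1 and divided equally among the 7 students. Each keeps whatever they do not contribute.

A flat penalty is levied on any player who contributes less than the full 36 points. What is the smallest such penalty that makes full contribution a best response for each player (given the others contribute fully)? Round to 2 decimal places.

Given the others contribute fully, the best deviation is to contribute 0 (any partial contribution still incurs the fine and gives up units whose private return 0.4429 is below 1).
Deviating from 36 to 0 saves 36 points but forfeits the deviator's share of the drop in the group account: 3.1/7 × 36 = 15.94.
So the deviation gain is 36 − 15.94 = 20.06, and the fine must be at least 20.06 points to wipe it out.

20.06 points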